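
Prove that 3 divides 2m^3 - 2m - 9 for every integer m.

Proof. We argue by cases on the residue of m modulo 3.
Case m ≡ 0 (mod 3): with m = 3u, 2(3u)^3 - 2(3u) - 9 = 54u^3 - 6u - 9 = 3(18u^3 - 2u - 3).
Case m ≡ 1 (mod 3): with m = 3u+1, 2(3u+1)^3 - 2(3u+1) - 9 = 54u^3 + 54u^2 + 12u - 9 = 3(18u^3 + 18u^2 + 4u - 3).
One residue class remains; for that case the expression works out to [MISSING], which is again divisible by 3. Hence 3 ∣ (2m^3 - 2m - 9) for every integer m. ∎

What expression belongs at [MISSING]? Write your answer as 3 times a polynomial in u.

Only m ≡ 2 (mod 3) is unaccounted for. Put m = 3u+2:
2(3u+2)^3 - 2(3u+2) - 9 expands to 54u^3 + 108u^2 + 66u + 3,
and factoring out 3 leaves 3(18u^3 + 36u^2 + 22u + 1).

3(18u^3 + 36u^2 + 22u + 1)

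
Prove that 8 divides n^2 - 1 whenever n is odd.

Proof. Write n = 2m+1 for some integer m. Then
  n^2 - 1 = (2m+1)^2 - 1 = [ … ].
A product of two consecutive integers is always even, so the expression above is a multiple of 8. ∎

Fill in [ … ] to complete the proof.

(2m+1)^2 - 1 = 4m^2 + 4m + 1 - 1 = 4m^2 + 4m = 4m(m+1).
Since m and m+1 are consecutive, m(m+1) is even, and 4·(even) is a multiple of 8.

4m(m + 1)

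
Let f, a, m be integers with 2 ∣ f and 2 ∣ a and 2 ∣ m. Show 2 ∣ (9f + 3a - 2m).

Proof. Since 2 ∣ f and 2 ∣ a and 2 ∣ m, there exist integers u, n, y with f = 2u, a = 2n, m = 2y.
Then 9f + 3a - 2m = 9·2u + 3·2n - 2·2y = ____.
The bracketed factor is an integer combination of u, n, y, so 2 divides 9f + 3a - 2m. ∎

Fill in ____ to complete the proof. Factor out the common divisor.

Each term has a factor of 2: 9·2u + 3·2n - 2·2y = 2·(3n + 9u - 2y).
Since 3n + 9u - 2y is an integer, 2 ∣ (9f + 3a - 2m).

2(3n + 9u - 2y)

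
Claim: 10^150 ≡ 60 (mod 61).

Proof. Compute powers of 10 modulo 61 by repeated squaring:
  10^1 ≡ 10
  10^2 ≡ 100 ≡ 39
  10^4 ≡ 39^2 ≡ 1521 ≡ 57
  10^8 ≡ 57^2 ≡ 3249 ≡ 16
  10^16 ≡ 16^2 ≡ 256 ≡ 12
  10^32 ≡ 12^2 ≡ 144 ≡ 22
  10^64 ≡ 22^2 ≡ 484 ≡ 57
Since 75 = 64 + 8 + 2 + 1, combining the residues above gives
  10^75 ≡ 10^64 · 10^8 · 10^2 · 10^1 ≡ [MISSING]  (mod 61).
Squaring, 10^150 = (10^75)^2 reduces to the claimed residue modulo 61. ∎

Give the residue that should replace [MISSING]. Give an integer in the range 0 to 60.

Multiply the listed residues: 57 · 16 · 39 · 10 = 912 → 35568 → 355680.
Reducing modulo 61: 355680 = 5830·61 + 50, so 10^75 ≡ 50.

50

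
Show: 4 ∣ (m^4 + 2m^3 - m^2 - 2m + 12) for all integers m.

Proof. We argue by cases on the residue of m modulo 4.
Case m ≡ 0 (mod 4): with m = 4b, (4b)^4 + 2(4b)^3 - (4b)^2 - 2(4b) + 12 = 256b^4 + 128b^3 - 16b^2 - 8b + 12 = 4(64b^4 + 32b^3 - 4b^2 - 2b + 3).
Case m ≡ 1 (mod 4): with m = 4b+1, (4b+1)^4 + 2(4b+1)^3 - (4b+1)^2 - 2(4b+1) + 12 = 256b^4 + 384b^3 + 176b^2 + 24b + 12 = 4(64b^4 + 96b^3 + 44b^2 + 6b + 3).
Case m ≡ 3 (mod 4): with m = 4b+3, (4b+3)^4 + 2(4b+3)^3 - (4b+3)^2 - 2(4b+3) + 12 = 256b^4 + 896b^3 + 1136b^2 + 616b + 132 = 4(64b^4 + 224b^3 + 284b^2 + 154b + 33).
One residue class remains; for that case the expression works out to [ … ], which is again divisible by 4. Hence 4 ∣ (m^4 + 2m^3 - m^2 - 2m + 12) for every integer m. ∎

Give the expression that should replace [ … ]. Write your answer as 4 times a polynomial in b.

The residues treated are {0, 1, 3}, so the missing case is m ≡ 2 (mod 4); write m = 4b+2.
Then (4b+2)^4 + 2(4b+2)^3 - (4b+2)^2 - 2(4b+2) + 12 = 256b^4 + 640b^3 + 560b^2 + 200b + 36 = 4(64b^4 + 160b^3 + 140b^2 + 50b + 9).

4(64b^4 + 160b^3 + 140b^2 + 50b + 9)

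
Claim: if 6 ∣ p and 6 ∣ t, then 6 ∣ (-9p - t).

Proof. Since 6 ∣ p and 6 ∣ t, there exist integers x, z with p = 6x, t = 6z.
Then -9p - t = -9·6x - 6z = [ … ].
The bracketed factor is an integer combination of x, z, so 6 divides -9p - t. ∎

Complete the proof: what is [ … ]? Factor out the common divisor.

Pull the common 6 out of every term: -9·6x - 6z = 6(-9x - z).
-9x - z is an integer, which exhibits the divisibility.

6(-9x - z)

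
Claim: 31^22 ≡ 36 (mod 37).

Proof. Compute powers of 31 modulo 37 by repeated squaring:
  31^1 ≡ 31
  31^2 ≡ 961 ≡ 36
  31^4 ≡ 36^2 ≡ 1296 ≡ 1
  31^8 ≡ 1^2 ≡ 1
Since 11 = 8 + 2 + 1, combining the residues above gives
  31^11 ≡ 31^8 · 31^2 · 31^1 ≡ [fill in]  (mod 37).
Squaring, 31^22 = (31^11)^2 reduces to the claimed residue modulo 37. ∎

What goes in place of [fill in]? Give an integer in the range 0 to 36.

6

31^8 · 31^2 · 31^1 ≡ 1 · 36 · 31 = 1116.
1116 mod 37 = 6, so 31^11 ≡ 6 (mod 37).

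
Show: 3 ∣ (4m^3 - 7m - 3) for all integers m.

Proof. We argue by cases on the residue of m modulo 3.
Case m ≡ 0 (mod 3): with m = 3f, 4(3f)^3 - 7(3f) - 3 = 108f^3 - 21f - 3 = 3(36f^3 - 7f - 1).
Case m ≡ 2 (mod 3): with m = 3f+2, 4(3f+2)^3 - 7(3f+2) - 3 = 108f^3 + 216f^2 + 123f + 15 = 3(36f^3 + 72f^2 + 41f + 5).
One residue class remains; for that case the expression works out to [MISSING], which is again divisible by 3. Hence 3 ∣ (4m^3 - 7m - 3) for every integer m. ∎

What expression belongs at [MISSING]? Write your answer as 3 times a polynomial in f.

3(36f^3 + 36f^2 + 5f - 2)

Only m ≡ 1 (mod 3) is unaccounted for. Put m = 3f+1:
4(3f+1)^3 - 7(3f+1) - 3 expands to 108f^3 + 108f^2 + 15f - 6,
and factoring out 3 leaves 3(36f^3 + 36f^2 + 5f - 2).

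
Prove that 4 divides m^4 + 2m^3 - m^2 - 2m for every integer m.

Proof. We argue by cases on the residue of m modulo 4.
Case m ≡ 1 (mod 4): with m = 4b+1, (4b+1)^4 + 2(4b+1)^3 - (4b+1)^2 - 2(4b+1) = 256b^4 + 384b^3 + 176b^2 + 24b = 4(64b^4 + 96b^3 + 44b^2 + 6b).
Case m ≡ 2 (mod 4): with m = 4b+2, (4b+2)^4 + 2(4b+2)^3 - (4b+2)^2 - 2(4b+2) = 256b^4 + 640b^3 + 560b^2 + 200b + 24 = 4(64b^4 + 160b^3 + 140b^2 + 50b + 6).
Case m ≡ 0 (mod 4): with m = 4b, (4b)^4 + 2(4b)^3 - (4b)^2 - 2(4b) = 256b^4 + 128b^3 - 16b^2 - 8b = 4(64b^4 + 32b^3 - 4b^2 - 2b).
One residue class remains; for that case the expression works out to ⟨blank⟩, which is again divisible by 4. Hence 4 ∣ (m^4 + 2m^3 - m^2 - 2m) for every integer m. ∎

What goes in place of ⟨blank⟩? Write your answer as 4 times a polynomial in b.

Only m ≡ 3 (mod 4) is unaccounted for. Put m = 4b+3:
(4b+3)^4 + 2(4b+3)^3 - (4b+3)^2 - 2(4b+3) expands to 256b^4 + 896b^3 + 1136b^2 + 616b + 120,
and factoring out 4 leaves 4(64b^4 + 224b^3 + 284b^2 + 154b + 30).

4(64b^4 + 224b^3 + 284b^2 + 154b + 30)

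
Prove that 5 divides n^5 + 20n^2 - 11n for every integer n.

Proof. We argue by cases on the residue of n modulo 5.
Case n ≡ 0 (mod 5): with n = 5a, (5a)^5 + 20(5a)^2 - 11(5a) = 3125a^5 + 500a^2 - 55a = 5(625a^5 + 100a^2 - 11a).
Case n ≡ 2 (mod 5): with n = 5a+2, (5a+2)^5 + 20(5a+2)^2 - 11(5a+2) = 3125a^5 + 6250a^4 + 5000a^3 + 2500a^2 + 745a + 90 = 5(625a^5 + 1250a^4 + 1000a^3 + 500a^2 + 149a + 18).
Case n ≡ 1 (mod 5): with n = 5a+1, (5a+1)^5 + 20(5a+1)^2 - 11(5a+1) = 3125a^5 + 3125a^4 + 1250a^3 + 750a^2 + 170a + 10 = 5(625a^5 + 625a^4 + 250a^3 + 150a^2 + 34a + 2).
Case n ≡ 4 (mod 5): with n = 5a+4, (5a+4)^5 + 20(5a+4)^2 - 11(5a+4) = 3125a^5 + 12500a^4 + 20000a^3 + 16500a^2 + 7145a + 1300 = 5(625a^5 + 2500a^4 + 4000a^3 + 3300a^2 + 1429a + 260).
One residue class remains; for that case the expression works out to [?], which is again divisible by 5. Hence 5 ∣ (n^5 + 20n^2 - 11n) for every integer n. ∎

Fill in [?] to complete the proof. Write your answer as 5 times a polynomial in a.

The residues treated are {0, 2, 1, 4}, so the missing case is n ≡ 3 (mod 5); write n = 5a+3.
Then (5a+3)^5 + 20(5a+3)^2 - 11(5a+3) = 3125a^5 + 9375a^4 + 11250a^3 + 7250a^2 + 2570a + 390 = 5(625a^5 + 1875a^4 + 2250a^3 + 1450a^2 + 514a + 78).

5(625a^5 + 1875a^4 + 2250a^3 + 1450a^2 + 514a + 78)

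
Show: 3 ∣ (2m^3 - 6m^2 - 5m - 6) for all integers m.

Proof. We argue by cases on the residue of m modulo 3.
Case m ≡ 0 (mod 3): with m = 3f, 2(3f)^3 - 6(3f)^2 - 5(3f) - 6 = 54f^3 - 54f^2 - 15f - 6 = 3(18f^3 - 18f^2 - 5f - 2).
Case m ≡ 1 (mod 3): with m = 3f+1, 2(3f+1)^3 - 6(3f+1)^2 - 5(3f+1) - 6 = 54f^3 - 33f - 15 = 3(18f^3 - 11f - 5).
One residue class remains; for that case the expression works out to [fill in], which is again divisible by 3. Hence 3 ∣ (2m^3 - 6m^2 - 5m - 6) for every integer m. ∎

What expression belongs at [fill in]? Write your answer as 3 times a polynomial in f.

The residues treated are {0, 1}, so the missing case is m ≡ 2 (mod 3); write m = 3f+2.
Then 2(3f+2)^3 - 6(3f+2)^2 - 5(3f+2) - 6 = 54f^3 + 54f^2 - 15f - 24 = 3(18f^3 + 18f^2 - 5f - 8).

3(18f^3 + 18f^2 - 5f - 8)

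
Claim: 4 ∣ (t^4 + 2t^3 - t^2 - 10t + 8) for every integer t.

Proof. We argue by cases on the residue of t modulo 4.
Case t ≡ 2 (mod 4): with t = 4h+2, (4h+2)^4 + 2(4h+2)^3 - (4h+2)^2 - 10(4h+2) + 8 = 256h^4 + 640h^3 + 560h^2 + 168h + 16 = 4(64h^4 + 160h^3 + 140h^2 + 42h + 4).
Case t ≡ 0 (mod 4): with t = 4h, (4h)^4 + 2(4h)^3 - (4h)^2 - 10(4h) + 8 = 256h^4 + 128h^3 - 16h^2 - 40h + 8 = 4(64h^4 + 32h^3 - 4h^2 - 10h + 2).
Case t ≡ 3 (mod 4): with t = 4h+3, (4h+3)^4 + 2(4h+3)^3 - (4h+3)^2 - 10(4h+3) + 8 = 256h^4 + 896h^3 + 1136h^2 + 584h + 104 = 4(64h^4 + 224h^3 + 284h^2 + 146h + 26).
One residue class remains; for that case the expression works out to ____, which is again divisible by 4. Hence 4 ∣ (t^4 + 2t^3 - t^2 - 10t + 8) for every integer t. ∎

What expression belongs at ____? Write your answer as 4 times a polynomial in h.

4(64h^4 + 96h^3 + 44h^2 - 2h)

Only t ≡ 1 (mod 4) is unaccounted for. Put t = 4h+1:
(4h+1)^4 + 2(4h+1)^3 - (4h+1)^2 - 10(4h+1) + 8 expands to 256h^4 + 384h^3 + 176h^2 - 8h,
and factoring out 4 leaves 4(64h^4 + 96h^3 + 44h^2 - 2h).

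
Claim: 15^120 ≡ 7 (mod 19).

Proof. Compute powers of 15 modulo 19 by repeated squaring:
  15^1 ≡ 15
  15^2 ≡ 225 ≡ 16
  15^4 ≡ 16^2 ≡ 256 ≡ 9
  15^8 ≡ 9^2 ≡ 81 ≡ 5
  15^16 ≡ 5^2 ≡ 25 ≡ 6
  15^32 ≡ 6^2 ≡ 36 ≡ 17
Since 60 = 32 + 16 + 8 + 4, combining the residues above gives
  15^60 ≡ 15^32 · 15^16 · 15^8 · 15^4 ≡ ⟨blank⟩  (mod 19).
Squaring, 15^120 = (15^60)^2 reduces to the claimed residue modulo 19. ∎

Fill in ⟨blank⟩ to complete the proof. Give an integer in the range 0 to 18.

15^32 · 15^16 · 15^8 · 15^4 ≡ 17 · 6 · 5 · 9 = 4590.
4590 mod 19 = 11, so 15^60 ≡ 11 (mod 19).

11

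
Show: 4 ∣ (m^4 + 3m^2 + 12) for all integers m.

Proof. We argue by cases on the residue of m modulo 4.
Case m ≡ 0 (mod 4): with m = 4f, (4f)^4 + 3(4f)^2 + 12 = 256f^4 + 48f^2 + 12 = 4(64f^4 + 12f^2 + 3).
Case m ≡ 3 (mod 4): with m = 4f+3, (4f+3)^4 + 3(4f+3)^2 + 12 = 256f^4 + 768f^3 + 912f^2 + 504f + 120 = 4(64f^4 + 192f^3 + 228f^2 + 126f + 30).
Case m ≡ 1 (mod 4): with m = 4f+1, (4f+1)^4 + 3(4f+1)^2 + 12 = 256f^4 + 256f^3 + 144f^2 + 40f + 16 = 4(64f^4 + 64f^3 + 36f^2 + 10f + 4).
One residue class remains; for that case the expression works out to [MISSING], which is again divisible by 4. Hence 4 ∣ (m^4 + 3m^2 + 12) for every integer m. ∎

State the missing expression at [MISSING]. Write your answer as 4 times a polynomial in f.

4(64f^4 + 128f^3 + 108f^2 + 44f + 10)

The residues treated are {0, 3, 1}, so the missing case is m ≡ 2 (mod 4); write m = 4f+2.
Then (4f+2)^4 + 3(4f+2)^2 + 12 = 256f^4 + 512f^3 + 432f^2 + 176f + 40 = 4(64f^4 + 128f^3 + 108f^2 + 44f + 10).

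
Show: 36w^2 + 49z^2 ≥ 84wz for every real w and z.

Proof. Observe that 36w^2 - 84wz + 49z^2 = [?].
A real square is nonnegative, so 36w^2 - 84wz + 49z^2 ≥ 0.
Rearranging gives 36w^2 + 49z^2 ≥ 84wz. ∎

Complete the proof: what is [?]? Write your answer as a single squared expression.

(6w - 7z)^2

The leading and trailing coefficients are 6^2 and 7^2, and 84 = 2·6·7, so the trinomial is (6w - 7z)^2.
Hence 36w^2 - 84wz + 49z^2 ≥ 0.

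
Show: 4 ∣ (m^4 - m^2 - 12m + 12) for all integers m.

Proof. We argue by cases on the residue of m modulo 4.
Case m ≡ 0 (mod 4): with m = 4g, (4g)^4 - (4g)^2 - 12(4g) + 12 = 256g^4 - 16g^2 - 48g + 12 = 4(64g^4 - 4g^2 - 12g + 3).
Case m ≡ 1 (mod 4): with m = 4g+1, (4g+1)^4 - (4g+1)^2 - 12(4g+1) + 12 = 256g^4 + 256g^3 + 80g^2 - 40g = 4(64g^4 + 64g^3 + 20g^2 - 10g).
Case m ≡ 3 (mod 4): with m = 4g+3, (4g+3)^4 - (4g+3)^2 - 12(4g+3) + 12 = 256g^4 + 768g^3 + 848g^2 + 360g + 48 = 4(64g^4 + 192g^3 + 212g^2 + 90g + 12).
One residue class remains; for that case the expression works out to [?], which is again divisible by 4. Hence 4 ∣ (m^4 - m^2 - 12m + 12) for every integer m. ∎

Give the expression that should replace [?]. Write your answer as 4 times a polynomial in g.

The residues treated are {0, 1, 3}, so the missing case is m ≡ 2 (mod 4); write m = 4g+2.
Then (4g+2)^4 - (4g+2)^2 - 12(4g+2) + 12 = 256g^4 + 512g^3 + 368g^2 + 64g = 4(64g^4 + 128g^3 + 92g^2 + 16g).

4(64g^4 + 128g^3 + 92g^2 + 16g)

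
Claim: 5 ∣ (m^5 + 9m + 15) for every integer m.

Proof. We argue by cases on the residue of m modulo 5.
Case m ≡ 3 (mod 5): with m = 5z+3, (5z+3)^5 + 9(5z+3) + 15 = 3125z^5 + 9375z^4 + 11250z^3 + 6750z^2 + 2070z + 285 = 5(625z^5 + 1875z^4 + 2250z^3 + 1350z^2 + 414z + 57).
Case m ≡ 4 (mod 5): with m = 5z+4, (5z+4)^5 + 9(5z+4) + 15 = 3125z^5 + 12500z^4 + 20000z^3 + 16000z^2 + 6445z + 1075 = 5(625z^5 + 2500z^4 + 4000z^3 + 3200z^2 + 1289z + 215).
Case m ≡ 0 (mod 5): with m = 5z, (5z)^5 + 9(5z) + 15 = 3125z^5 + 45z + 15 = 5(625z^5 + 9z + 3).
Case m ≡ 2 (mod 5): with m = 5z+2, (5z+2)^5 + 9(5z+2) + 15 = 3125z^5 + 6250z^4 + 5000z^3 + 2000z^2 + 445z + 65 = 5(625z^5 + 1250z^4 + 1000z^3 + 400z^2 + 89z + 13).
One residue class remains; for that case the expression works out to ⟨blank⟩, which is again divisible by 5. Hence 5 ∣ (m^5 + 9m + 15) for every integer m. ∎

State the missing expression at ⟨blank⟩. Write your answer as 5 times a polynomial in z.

5(625z^5 + 625z^4 + 250z^3 + 50z^2 + 14z + 5)

Only m ≡ 1 (mod 5) is unaccounted for. Put m = 5z+1:
(5z+1)^5 + 9(5z+1) + 15 expands to 3125z^5 + 3125z^4 + 1250z^3 + 250z^2 + 70z + 25,
and factoring out 5 leaves 5(625z^5 + 625z^4 + 250z^3 + 50z^2 + 14z + 5).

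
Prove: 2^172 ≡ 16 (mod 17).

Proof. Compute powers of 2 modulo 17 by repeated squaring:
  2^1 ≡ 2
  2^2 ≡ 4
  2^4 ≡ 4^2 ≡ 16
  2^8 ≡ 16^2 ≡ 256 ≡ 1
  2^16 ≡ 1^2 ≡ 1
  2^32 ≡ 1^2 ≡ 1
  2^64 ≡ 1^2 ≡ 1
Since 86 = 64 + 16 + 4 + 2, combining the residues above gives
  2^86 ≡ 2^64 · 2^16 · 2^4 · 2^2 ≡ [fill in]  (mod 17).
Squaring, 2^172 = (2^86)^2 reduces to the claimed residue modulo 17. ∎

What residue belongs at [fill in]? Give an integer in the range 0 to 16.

13

Multiply the listed residues: 1 · 1 · 16 · 4 = 1 → 16 → 64.
Reducing modulo 17: 64 = 3·17 + 13, so 2^86 ≡ 13.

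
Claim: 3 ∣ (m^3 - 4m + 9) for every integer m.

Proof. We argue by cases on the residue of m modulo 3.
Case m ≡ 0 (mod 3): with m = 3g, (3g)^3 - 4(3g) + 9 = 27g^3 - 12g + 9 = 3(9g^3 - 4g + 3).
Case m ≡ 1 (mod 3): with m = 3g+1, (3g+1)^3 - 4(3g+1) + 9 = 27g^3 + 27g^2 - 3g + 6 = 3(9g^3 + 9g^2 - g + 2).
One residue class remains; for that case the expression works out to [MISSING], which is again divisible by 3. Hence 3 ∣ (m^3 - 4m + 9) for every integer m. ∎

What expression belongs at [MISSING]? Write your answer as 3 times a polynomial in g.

Only m ≡ 2 (mod 3) is unaccounted for. Put m = 3g+2:
(3g+2)^3 - 4(3g+2) + 9 expands to 27g^3 + 54g^2 + 24g + 9,
and factoring out 3 leaves 3(9g^3 + 18g^2 + 8g + 3).

3(9g^3 + 18g^2 + 8g + 3)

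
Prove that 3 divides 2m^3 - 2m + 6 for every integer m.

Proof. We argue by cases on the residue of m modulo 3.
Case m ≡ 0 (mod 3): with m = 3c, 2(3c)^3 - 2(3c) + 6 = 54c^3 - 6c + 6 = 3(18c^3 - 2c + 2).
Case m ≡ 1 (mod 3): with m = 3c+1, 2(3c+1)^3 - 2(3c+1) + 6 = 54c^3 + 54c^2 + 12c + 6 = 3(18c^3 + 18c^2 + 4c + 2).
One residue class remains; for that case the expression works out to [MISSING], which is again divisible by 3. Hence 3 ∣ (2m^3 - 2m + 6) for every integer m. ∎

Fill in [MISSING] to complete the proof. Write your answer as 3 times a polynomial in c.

The residues treated are {0, 1}, so the missing case is m ≡ 2 (mod 3); write m = 3c+2.
Then 2(3c+2)^3 - 2(3c+2) + 6 = 54c^3 + 108c^2 + 66c + 18 = 3(18c^3 + 36c^2 + 22c + 6).

3(18c^3 + 36c^2 + 22c + 6)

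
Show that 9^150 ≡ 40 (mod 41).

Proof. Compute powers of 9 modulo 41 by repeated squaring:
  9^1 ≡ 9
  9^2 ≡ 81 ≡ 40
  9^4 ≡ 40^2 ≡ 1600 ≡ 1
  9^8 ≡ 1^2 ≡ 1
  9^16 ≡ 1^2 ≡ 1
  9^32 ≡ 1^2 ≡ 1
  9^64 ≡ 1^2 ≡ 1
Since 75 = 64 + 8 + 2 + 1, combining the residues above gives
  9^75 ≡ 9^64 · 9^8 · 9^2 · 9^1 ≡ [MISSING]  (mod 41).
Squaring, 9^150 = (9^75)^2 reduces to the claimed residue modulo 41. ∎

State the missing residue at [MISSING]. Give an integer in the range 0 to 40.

Multiply the listed residues: 1 · 1 · 40 · 9 = 1 → 40 → 360.
Reducing modulo 41: 360 = 8·41 + 32, so 9^75 ≡ 32.

32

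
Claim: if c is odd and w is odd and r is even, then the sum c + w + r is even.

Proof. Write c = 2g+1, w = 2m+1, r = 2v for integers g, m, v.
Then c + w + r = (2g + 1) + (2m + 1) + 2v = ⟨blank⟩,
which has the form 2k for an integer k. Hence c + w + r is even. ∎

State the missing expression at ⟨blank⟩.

2(g + m + v + 1)

Expanding: (2g + 1) + (2m + 1) + 2v = 2g + 2m + 2v + 2.
Every term is even; pulling out the factor of 2 gives 2(g + m + v + 1).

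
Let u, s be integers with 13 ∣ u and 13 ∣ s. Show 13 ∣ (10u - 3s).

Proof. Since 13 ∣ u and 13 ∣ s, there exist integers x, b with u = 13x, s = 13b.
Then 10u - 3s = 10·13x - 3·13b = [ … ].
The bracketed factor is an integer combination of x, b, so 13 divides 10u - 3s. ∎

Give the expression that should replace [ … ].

13(-3b + 10x)

Each term has a factor of 13: 10·13x - 3·13b = 13·(-3b + 10x).
Since -3b + 10x is an integer, 13 ∣ (10u - 3s).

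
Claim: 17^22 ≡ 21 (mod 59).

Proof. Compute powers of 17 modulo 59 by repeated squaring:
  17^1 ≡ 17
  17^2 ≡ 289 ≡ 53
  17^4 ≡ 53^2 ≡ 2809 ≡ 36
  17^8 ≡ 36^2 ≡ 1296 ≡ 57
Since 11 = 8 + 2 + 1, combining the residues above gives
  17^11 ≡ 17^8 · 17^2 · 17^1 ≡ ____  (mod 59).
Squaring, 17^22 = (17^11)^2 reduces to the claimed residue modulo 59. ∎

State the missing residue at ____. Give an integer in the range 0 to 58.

27

17^8 · 17^2 · 17^1 ≡ 57 · 53 · 17 = 51357.
51357 mod 59 = 27, so 17^11 ≡ 27 (mod 59).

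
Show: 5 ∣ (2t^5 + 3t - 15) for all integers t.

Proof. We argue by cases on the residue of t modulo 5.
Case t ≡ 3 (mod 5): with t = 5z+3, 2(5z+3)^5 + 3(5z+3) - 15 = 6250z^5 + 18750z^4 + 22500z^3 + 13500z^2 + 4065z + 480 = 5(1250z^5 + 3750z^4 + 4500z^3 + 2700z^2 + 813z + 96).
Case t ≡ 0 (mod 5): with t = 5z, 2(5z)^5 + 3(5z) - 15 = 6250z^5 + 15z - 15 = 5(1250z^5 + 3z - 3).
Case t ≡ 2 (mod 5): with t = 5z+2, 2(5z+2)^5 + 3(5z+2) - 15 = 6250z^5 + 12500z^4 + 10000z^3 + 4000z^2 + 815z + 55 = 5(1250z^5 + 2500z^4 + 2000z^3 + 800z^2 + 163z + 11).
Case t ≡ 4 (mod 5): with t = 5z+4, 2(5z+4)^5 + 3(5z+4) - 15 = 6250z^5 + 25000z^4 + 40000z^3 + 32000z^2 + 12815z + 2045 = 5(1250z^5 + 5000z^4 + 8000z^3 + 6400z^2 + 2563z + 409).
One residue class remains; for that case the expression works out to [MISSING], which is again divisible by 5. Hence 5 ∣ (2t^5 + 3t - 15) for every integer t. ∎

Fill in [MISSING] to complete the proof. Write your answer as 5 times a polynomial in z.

The residues treated are {3, 0, 2, 4}, so the missing case is t ≡ 1 (mod 5); write t = 5z+1.
Then 2(5z+1)^5 + 3(5z+1) - 15 = 6250z^5 + 6250z^4 + 2500z^3 + 500z^2 + 65z - 10 = 5(1250z^5 + 1250z^4 + 500z^3 + 100z^2 + 13z - 2).

5(1250z^5 + 1250z^4 + 500z^3 + 100z^2 + 13z - 2)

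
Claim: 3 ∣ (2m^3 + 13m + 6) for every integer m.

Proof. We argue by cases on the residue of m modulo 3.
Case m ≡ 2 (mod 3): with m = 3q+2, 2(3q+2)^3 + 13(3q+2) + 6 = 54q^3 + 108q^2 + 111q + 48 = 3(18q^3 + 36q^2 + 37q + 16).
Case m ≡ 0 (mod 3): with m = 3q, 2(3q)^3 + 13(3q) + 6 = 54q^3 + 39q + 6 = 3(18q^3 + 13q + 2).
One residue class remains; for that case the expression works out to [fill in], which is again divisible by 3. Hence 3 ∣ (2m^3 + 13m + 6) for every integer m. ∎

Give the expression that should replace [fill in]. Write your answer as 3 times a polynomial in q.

3(18q^3 + 18q^2 + 19q + 7)

Only m ≡ 1 (mod 3) is unaccounted for. Put m = 3q+1:
2(3q+1)^3 + 13(3q+1) + 6 expands to 54q^3 + 54q^2 + 57q + 21,
and factoring out 3 leaves 3(18q^3 + 18q^2 + 19q + 7).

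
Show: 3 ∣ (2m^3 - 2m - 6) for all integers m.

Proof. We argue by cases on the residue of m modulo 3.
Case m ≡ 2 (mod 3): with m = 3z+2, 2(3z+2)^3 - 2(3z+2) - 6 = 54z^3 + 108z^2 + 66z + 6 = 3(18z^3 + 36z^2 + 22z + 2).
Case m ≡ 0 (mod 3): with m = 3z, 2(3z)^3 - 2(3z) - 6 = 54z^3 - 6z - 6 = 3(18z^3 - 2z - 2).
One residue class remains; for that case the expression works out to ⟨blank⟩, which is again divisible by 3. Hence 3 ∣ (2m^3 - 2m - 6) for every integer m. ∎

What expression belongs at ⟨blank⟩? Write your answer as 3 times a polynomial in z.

The residues treated are {2, 0}, so the missing case is m ≡ 1 (mod 3); write m = 3z+1.
Then 2(3z+1)^3 - 2(3z+1) - 6 = 54z^3 + 54z^2 + 12z - 6 = 3(18z^3 + 18z^2 + 4z - 2).

3(18z^3 + 18z^2 + 4z - 2)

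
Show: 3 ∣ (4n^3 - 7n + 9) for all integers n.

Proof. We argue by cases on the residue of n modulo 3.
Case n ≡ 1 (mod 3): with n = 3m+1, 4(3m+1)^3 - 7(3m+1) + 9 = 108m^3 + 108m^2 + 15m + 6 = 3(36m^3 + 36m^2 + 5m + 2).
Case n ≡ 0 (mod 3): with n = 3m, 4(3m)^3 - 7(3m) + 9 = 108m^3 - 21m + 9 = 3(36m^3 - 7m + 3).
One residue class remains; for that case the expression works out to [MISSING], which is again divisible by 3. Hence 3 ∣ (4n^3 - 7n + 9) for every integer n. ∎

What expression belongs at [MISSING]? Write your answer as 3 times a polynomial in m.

3(36m^3 + 72m^2 + 41m + 9)

Only n ≡ 2 (mod 3) is unaccounted for. Put n = 3m+2:
4(3m+2)^3 - 7(3m+2) + 9 expands to 108m^3 + 216m^2 + 123m + 27,
and factoring out 3 leaves 3(36m^3 + 72m^2 + 41m + 9).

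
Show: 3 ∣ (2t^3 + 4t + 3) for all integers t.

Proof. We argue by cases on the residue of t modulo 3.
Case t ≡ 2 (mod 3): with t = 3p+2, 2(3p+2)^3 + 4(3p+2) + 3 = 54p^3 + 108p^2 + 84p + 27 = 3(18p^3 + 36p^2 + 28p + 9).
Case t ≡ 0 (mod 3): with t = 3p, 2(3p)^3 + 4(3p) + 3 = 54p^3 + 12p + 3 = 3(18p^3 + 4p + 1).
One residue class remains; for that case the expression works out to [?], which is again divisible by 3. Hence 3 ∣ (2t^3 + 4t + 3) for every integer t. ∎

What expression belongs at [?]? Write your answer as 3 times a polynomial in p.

Only t ≡ 1 (mod 3) is unaccounted for. Put t = 3p+1:
2(3p+1)^3 + 4(3p+1) + 3 expands to 54p^3 + 54p^2 + 30p + 9,
and factoring out 3 leaves 3(18p^3 + 18p^2 + 10p + 3).

3(18p^3 + 18p^2 + 10p + 3)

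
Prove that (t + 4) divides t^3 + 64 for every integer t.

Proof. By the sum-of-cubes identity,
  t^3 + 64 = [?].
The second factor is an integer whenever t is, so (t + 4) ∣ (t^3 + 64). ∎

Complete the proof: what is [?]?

(t + 4)(t^2 - 4t + 16)

Polynomial division of t^3 + 64 by t + 4 leaves remainder 0 and quotient t^2 - 4t + 16.
Hence t^3 + 64 = (t + 4)(t^2 - 4t + 16).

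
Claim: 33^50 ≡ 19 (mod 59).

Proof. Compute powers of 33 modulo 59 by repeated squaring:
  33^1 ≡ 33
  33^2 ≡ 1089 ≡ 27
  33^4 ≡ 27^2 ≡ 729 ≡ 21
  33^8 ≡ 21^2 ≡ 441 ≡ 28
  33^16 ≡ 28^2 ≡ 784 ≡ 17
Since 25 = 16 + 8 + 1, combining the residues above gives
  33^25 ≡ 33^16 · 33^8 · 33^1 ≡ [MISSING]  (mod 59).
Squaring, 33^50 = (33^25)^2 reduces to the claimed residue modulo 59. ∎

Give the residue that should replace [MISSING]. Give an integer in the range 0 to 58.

Multiply the listed residues: 17 · 28 · 33 = 476 → 15708.
Reducing modulo 59: 15708 = 266·59 + 14, so 33^25 ≡ 14.

14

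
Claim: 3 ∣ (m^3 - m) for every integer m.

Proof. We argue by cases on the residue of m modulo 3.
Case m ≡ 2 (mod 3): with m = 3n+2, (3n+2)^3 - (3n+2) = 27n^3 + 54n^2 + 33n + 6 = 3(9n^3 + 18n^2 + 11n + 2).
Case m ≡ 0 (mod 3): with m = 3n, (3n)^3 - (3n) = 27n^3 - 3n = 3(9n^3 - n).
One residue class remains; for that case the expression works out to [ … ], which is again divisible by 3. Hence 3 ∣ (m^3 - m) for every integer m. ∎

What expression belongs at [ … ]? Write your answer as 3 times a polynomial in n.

The residues treated are {2, 0}, so the missing case is m ≡ 1 (mod 3); write m = 3n+1.
Then (3n+1)^3 - (3n+1) = 27n^3 + 27n^2 + 6n = 3(9n^3 + 9n^2 + 2n).

3(9n^3 + 9n^2 + 2n)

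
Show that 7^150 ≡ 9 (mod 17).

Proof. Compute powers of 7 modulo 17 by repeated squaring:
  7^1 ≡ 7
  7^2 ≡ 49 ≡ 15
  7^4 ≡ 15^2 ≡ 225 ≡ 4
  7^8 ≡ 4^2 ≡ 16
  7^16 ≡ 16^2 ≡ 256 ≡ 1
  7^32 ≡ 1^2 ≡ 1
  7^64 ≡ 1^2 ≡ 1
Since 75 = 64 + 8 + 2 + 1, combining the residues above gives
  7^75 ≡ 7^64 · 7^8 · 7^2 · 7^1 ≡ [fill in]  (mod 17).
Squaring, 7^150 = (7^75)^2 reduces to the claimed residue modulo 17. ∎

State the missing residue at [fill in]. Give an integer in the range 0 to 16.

Multiply the listed residues: 1 · 16 · 15 · 7 = 16 → 240 → 1680.
Reducing modulo 17: 1680 = 98·17 + 14, so 7^75 ≡ 14.

14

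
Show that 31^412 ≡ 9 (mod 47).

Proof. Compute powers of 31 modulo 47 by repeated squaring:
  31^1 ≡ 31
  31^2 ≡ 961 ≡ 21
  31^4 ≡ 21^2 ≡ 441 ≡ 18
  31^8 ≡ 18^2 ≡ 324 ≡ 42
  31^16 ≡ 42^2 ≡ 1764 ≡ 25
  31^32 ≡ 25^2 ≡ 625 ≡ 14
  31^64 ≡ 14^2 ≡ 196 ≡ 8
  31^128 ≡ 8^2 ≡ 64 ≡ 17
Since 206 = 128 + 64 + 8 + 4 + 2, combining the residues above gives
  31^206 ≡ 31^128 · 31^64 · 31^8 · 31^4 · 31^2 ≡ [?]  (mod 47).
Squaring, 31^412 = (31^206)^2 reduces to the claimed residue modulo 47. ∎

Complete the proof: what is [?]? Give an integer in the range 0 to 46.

3

31^128 · 31^64 · 31^8 · 31^4 · 31^2 ≡ 17 · 8 · 42 · 18 · 21 = 2159136.
2159136 mod 47 = 3, so 31^206 ≡ 3 (mod 47).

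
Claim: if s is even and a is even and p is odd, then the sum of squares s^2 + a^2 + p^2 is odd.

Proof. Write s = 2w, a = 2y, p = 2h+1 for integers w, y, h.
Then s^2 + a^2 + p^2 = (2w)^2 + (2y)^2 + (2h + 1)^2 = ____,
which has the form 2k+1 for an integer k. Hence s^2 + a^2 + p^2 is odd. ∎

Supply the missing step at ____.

2(2h^2 + 2h + 2w^2 + 2y^2) + 1

(2w)^2 + (2y)^2 + (2h + 1)^2 = 4h^2 + 4h + 4w^2 + 4y^2 + 1
= 2(2h^2 + 2h + 2w^2 + 2y^2) + 1.
Since 2h^2 + 2h + 2w^2 + 2y^2 is an integer, the sum of squares is of the form 2k+1 for an integer k.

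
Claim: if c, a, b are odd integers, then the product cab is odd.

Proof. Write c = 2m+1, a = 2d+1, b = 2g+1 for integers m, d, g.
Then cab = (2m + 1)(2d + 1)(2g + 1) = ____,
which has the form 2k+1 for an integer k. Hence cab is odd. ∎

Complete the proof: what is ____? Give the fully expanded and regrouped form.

(2m + 1)(2d + 1)(2g + 1) = 8dgm + 4dg + 4dm + 2d + 4gm + 2g + 2m + 1
= 2(4dgm + 2dg + 2dm + d + 2gm + g + m) + 1.
Since 4dgm + 2dg + 2dm + d + 2gm + g + m is an integer, the product is of the form 2k+1 for an integer k.

2(4dgm + 2dg + 2dm + d + 2gm + g + m) + 1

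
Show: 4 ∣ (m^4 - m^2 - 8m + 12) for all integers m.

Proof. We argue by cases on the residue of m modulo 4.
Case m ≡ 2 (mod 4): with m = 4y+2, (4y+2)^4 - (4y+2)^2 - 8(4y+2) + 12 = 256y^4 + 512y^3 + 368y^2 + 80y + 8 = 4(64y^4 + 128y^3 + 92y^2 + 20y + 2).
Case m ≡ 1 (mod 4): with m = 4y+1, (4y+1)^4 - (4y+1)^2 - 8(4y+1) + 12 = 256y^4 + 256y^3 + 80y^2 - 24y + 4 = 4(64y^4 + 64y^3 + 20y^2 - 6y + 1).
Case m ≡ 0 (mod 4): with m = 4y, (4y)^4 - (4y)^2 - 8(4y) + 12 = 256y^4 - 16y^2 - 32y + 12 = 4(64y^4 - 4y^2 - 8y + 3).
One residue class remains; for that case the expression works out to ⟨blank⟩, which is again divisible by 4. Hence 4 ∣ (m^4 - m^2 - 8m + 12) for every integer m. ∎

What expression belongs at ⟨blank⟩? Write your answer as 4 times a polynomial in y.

The residues treated are {2, 1, 0}, so the missing case is m ≡ 3 (mod 4); write m = 4y+3.
Then (4y+3)^4 - (4y+3)^2 - 8(4y+3) + 12 = 256y^4 + 768y^3 + 848y^2 + 376y + 60 = 4(64y^4 + 192y^3 + 212y^2 + 94y + 15).

4(64y^4 + 192y^3 + 212y^2 + 94y + 15)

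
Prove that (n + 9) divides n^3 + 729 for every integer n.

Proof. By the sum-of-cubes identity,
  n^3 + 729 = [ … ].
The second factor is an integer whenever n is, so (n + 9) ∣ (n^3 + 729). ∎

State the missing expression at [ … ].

(n + 9)(n^2 - 9n + 81)

Polynomial division of n^3 + 729 by n + 9 leaves remainder 0 and quotient n^2 - 9n + 81.
Hence n^3 + 729 = (n + 9)(n^2 - 9n + 81).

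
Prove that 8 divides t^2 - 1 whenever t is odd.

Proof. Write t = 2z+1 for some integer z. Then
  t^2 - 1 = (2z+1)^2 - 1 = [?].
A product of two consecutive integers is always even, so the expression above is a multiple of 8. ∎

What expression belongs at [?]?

4z(z + 1)

(2z+1)^2 - 1 = 4z^2 + 4z + 1 - 1 = 4z^2 + 4z = 4z(z+1).
Since z and z+1 are consecutive, z(z+1) is even, and 4·(even) is a multiple of 8.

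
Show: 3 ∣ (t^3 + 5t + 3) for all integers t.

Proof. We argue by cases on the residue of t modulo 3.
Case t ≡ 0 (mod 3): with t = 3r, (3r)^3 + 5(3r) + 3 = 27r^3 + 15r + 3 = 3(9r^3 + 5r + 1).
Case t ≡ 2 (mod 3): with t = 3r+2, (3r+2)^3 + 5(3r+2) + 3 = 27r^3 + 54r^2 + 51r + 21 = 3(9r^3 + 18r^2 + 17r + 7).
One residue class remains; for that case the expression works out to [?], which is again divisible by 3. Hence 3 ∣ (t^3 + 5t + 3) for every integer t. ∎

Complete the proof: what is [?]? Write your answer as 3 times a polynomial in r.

3(9r^3 + 9r^2 + 8r + 3)

The residues treated are {0, 2}, so the missing case is t ≡ 1 (mod 3); write t = 3r+1.
Then (3r+1)^3 + 5(3r+1) + 3 = 27r^3 + 27r^2 + 24r + 9 = 3(9r^3 + 9r^2 + 8r + 3).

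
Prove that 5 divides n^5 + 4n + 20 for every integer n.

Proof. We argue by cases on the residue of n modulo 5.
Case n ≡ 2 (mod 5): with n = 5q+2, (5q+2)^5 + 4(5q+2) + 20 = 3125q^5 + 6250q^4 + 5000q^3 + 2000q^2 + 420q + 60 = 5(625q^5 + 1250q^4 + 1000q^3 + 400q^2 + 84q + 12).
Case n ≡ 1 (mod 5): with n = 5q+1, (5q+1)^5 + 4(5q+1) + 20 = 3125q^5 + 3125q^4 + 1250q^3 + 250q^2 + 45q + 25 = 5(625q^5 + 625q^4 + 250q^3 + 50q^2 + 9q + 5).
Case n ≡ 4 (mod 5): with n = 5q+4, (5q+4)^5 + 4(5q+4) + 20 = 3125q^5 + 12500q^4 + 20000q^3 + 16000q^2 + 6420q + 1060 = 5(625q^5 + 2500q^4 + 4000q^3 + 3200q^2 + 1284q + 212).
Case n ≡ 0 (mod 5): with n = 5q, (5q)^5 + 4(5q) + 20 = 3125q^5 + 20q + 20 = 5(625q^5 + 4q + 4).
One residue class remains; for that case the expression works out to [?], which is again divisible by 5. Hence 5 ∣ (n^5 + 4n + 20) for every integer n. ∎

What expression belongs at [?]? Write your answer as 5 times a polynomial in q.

The residues treated are {2, 1, 4, 0}, so the missing case is n ≡ 3 (mod 5); write n = 5q+3.
Then (5q+3)^5 + 4(5q+3) + 20 = 3125q^5 + 9375q^4 + 11250q^3 + 6750q^2 + 2045q + 275 = 5(625q^5 + 1875q^4 + 2250q^3 + 1350q^2 + 409q + 55).

5(625q^5 + 1875q^4 + 2250q^3 + 1350q^2 + 409q + 55)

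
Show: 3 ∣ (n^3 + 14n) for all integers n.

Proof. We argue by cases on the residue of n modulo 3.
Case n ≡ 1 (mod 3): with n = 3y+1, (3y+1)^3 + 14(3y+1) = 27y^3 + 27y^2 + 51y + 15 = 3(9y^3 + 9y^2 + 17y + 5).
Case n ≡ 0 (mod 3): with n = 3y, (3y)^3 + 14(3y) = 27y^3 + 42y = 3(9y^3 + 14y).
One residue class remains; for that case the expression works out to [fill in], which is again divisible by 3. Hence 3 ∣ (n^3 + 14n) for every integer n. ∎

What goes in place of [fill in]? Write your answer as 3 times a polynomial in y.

The residues treated are {1, 0}, so the missing case is n ≡ 2 (mod 3); write n = 3y+2.
Then (3y+2)^3 + 14(3y+2) = 27y^3 + 54y^2 + 78y + 36 = 3(9y^3 + 18y^2 + 26y + 12).

3(9y^3 + 18y^2 + 26y + 12)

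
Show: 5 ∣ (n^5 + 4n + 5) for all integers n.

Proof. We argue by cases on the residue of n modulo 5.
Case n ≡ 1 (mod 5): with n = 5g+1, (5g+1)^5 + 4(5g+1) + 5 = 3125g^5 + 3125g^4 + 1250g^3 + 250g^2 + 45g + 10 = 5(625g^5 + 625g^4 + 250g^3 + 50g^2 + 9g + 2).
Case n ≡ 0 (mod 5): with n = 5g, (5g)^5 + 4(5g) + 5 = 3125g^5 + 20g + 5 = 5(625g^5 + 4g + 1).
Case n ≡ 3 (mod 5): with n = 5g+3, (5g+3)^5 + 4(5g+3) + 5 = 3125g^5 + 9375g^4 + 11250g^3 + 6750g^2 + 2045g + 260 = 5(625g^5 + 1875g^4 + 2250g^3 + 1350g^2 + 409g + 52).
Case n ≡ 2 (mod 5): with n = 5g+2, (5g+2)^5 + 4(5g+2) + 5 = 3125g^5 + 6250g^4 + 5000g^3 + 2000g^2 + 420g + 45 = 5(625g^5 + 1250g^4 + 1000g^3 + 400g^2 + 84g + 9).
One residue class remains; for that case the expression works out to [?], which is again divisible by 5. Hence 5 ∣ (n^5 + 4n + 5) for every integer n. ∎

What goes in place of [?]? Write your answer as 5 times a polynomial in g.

5(625g^5 + 2500g^4 + 4000g^3 + 3200g^2 + 1284g + 209)

The residues treated are {1, 0, 3, 2}, so the missing case is n ≡ 4 (mod 5); write n = 5g+4.
Then (5g+4)^5 + 4(5g+4) + 5 = 3125g^5 + 12500g^4 + 20000g^3 + 16000g^2 + 6420g + 1045 = 5(625g^5 + 2500g^4 + 4000g^3 + 3200g^2 + 1284g + 209).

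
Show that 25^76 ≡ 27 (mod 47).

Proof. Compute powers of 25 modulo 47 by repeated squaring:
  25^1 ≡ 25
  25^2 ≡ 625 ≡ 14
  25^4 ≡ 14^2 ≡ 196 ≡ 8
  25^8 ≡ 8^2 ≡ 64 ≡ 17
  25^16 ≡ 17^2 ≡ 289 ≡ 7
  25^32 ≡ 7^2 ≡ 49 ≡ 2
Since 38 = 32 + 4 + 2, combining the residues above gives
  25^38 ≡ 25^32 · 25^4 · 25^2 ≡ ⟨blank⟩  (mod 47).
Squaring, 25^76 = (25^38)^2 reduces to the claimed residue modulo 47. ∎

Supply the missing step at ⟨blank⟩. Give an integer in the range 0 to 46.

Multiply the listed residues: 2 · 8 · 14 = 16 → 224.
Reducing modulo 47: 224 = 4·47 + 36, so 25^38 ≡ 36.

36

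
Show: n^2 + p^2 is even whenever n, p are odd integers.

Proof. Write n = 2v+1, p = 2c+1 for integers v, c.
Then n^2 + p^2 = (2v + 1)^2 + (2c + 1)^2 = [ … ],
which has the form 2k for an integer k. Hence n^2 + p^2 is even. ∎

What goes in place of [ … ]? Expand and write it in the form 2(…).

2(2c^2 + 2c + 2v^2 + 2v + 1)

Expanding: (2v + 1)^2 + (2c + 1)^2 = 4c^2 + 4c + 4v^2 + 4v + 2.
Every term is even; pulling out the factor of 2 gives 2(2c^2 + 2c + 2v^2 + 2v + 1).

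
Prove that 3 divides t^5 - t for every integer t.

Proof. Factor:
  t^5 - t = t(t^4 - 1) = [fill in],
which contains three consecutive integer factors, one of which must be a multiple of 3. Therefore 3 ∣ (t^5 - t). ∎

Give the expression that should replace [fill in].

(t - 1)t(t + 1)(t^2 + 1)

t^4 - 1 = (t^2 - 1)(t^2 + 1), and t^2 - 1 = (t-1)(t+1).
So t(t^4 - 1) = (t - 1)t(t + 1)(t^2 + 1).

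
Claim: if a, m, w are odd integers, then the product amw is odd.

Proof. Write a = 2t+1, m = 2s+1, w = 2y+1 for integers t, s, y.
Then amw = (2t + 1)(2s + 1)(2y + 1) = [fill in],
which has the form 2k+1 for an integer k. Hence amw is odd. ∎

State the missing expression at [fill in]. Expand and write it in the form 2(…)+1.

(2t + 1)(2s + 1)(2y + 1) = 8sty + 4st + 4sy + 2s + 4ty + 2t + 2y + 1
= 2(4sty + 2st + 2sy + s + 2ty + t + y) + 1.
Since 4sty + 2st + 2sy + s + 2ty + t + y is an integer, the product is of the form 2k+1 for an integer k.

2(4sty + 2st + 2sy + s + 2ty + t + y) + 1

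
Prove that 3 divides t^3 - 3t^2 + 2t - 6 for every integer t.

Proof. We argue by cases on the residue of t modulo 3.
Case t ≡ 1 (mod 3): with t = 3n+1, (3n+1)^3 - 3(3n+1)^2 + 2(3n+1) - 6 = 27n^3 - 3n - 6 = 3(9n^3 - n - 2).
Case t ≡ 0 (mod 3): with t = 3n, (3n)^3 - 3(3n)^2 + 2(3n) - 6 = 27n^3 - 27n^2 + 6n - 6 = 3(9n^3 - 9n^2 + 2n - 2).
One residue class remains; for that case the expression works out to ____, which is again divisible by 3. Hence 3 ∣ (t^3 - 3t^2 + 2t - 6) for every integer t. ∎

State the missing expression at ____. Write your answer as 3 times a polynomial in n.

The residues treated are {1, 0}, so the missing case is t ≡ 2 (mod 3); write t = 3n+2.
Then (3n+2)^3 - 3(3n+2)^2 + 2(3n+2) - 6 = 27n^3 + 27n^2 + 6n - 6 = 3(9n^3 + 9n^2 + 2n - 2).

3(9n^3 + 9n^2 + 2n - 2)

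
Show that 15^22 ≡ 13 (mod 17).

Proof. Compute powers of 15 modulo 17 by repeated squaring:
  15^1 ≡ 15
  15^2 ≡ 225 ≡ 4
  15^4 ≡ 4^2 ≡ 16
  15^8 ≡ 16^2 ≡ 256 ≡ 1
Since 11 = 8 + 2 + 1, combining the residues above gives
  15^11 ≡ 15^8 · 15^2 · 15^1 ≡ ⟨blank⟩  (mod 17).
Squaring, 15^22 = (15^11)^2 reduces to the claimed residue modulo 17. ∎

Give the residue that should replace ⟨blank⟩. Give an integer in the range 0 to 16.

15^8 · 15^2 · 15^1 ≡ 1 · 4 · 15 = 60.
60 mod 17 = 9, so 15^11 ≡ 9 (mod 17).

9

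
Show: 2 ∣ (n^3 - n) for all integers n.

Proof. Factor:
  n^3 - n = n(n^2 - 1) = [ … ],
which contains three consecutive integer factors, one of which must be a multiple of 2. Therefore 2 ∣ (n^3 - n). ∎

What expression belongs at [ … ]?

(n - 1)n(n + 1)

n(n^2 - 1) = n(n - 1)(n + 1) = (n - 1)n(n + 1).
These three factors are consecutive integers, so their product is divisible by 2.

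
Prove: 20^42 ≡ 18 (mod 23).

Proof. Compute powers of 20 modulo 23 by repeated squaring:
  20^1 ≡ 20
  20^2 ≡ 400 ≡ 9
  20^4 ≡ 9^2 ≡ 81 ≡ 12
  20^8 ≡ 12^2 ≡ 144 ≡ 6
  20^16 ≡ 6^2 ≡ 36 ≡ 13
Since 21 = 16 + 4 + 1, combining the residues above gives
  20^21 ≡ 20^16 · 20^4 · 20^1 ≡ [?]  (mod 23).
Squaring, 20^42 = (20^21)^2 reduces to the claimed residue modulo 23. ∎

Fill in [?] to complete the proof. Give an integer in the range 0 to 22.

20^16 · 20^4 · 20^1 ≡ 13 · 12 · 20 = 3120.
3120 mod 23 = 15, so 20^21 ≡ 15 (mod 23).

15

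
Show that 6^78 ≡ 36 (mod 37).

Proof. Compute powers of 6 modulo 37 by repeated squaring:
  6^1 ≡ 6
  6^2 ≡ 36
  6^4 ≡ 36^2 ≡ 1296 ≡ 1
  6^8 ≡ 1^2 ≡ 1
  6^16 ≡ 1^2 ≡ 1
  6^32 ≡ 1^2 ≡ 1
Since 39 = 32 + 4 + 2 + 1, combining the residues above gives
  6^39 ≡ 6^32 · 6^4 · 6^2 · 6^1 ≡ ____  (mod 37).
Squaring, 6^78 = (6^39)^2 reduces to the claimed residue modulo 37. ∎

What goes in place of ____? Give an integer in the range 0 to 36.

Multiply the listed residues: 1 · 1 · 36 · 6 = 1 → 36 → 216.
Reducing modulo 37: 216 = 5·37 + 31, so 6^39 ≡ 31.

31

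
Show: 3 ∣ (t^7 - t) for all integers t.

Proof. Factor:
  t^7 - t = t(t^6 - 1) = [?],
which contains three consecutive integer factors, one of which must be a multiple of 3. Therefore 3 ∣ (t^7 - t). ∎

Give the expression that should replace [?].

(t - 1)t(t + 1)(t^4 + t^2 + 1)

t^6 - 1 = (t^2 - 1)(t^4 + t^2 + 1), and t^2 - 1 = (t-1)(t+1).
So t(t^6 - 1) = (t - 1)t(t + 1)(t^4 + t^2 + 1).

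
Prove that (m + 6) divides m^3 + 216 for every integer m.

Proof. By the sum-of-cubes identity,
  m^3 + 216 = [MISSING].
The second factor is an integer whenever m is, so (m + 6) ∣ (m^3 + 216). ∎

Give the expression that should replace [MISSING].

(m + 6)(m^2 - 6m + 36)

Polynomial division of m^3 + 216 by m + 6 leaves remainder 0 and quotient m^2 - 6m + 36.
Hence m^3 + 216 = (m + 6)(m^2 - 6m + 36).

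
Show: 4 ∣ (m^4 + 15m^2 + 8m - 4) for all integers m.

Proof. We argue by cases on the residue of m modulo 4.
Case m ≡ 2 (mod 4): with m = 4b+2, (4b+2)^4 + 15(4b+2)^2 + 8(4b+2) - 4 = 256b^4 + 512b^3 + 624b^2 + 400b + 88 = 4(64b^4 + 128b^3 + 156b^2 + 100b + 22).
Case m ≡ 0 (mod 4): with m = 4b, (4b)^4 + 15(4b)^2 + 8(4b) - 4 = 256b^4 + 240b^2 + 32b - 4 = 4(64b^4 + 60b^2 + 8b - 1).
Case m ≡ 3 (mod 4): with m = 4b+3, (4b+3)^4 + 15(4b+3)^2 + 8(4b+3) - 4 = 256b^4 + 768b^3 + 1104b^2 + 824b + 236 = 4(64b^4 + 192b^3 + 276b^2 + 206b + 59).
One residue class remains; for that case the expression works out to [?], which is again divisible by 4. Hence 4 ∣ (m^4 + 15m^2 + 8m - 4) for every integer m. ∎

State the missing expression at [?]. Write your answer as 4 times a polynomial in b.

The residues treated are {2, 0, 3}, so the missing case is m ≡ 1 (mod 4); write m = 4b+1.
Then (4b+1)^4 + 15(4b+1)^2 + 8(4b+1) - 4 = 256b^4 + 256b^3 + 336b^2 + 168b + 20 = 4(64b^4 + 64b^3 + 84b^2 + 42b + 5).

4(64b^4 + 64b^3 + 84b^2 + 42b + 5)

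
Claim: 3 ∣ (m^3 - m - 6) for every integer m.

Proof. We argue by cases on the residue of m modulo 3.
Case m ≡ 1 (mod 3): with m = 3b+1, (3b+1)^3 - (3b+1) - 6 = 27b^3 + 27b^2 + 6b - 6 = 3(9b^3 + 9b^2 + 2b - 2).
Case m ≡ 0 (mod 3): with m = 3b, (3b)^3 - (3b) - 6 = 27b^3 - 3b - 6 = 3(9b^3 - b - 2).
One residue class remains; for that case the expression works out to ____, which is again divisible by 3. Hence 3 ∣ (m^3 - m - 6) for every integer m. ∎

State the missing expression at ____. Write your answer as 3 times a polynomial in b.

Only m ≡ 2 (mod 3) is unaccounted for. Put m = 3b+2:
(3b+2)^3 - (3b+2) - 6 expands to 27b^3 + 54b^2 + 33b,
and factoring out 3 leaves 3(9b^3 + 18b^2 + 11b).

3(9b^3 + 18b^2 + 11b)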